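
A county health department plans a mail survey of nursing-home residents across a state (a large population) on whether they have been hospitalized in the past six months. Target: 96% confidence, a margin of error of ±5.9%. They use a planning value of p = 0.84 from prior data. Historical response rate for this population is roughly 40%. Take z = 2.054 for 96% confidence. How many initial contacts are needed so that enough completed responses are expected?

408

Completed interviews needed: n₀ = 2.054² × 0.1344 / 0.059² ≈ 162.89 → 163.
At a 40% response rate, contacts needed = 163 / 0.40 ≈ 407.50 → 408.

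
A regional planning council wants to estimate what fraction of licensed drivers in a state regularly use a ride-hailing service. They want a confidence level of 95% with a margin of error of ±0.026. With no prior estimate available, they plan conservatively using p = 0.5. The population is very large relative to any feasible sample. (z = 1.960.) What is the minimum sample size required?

1421

With p = 0.5, p(1−p) = 0.25.
n = z²·p(1−p)/E² = 1.960² × 0.2500 / 0.026² = 3.8416 × 0.2500 / 0.000676 ≈ 1420.71.
Rounding up gives n = 1421.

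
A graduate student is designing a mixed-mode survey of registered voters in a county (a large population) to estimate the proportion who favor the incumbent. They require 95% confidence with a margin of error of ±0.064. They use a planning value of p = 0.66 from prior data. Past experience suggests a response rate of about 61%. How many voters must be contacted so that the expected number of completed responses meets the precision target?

346

For 95% confidence, z = 1.96.
Completed interviews needed: n₀ = 1.96² × 0.2244 / 0.064² ≈ 210.46 → 211.
At a 61% response rate, contacts needed = 211 / 0.61 ≈ 345.90 → 346.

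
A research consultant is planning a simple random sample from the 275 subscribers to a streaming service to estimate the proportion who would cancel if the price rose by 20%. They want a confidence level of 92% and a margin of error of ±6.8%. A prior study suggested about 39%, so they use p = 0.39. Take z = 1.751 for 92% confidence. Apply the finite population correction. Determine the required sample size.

Unadjusted: n₀ = 1.751² × 0.39 × 0.61 / 0.068² ≈ 157.74, so n₀ = 158.
Finite population correction with N = 275: n = n₀ / (1 + (n₀−1)/N) = 158 / (1 + 157/275) = 158 / 1.5709 ≈ 100.58.
Rounding up, n = 101.

101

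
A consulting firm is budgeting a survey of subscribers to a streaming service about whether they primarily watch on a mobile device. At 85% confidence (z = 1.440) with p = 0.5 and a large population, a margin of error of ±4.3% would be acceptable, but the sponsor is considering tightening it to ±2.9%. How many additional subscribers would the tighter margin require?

At ±4.3%: n = 1.440² × 0.2500 / 0.043² ≈ 280.37 → 281.
At ±2.9%: n = 1.440² × 0.2500 / 0.029² ≈ 616.41 → 617.
Additional respondents: 617 − 281 = 336.

336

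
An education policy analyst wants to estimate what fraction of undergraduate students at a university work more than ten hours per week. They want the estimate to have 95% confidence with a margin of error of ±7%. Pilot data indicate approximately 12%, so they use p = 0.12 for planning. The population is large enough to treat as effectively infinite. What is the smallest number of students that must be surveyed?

83

For 95% confidence, z = 1.960.
With p = 0.12, p(1−p) = 0.1056.
n = z²·p(1−p)/E² = 1.960² × 0.1056 / 0.070² = 3.8416 × 0.1056 / 0.004900 ≈ 82.79.
Rounding up gives n = 83.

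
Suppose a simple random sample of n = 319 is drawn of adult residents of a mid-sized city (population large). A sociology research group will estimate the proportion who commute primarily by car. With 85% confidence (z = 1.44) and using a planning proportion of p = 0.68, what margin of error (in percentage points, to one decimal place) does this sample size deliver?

SE(p̂) = √[p(1−p)/n] = √[0.2176/319] = 0.02612.
E = z × SE = 1.44 × 0.02612 = 0.03761, or 3.8 percentage points.

3.8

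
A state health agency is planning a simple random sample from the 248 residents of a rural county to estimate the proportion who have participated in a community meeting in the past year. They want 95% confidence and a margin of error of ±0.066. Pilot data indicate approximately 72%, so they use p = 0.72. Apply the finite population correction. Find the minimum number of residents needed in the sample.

104

For 95% confidence, z = 1.96.
Unadjusted: n₀ = 1.96² × 0.72 × 0.28 / 0.066² ≈ 177.79, so n₀ = 178.
Finite population correction with N = 248: n = n₀ / (1 + (n₀−1)/N) = 178 / (1 + 177/248) = 178 / 1.7137 ≈ 103.87.
Rounding up, n = 104.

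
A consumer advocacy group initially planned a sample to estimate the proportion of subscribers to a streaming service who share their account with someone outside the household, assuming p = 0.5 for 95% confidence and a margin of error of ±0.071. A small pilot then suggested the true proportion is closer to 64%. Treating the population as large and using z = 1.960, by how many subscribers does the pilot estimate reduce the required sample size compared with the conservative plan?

15

Conservative (p = 0.5): n = 1.960² × 0.25 / 0.071² ≈ 190.52 → 191.
Using p = 0.64: p(1−p) = 0.2304, so n = 1.960² × 0.2304 / 0.071² ≈ 175.58 → 176.
Reduction: 191 − 176 = 15.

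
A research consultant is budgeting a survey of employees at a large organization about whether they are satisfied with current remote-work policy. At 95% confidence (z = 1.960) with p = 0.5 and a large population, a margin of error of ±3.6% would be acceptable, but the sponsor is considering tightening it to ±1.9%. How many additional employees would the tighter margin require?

At ±3.6%: n = 1.960² × 0.2500 / 0.036² ≈ 741.05 → 742.
At ±1.9%: n = 1.960² × 0.2500 / 0.019² ≈ 2660.39 → 2661.
Additional respondents: 2661 − 742 = 1919.

1919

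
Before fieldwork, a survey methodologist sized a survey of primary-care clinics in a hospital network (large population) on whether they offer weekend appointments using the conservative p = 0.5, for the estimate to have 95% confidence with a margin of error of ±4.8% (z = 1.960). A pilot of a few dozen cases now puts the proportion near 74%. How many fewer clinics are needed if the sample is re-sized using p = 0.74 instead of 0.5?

96

Conservative (p = 0.5): n = 1.960² × 0.25 / 0.048² ≈ 416.84 → 417.
Using p = 0.74: p(1−p) = 0.1924, so n = 1.960² × 0.1924 / 0.048² ≈ 320.80 → 321.
Reduction: 417 − 321 = 96.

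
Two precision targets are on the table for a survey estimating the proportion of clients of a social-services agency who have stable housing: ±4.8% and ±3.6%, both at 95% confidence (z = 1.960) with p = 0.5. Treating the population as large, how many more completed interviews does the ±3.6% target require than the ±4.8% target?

At ±4.8%: n = 1.960² × 0.2500 / 0.048² ≈ 416.84 → 417.
At ±3.6%: n = 1.960² × 0.2500 / 0.036² ≈ 741.05 → 742.
Additional respondents: 742 − 417 = 325.

325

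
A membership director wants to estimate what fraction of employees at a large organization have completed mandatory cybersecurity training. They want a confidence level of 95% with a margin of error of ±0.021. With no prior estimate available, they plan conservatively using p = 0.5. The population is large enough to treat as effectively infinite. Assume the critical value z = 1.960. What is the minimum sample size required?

With p = 0.5, p(1−p) = 0.25.
n = z²·p(1−p)/E² = 1.960² × 0.2500 / 0.021² = 3.8416 × 0.2500 / 0.000441 ≈ 2177.78.
Rounding up gives n = 2178.

2178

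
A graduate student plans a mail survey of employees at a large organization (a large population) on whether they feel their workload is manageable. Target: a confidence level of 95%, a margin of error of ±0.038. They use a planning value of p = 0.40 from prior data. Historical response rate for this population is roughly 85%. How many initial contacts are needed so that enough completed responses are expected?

752

For 95% confidence, z = 1.96.
Completed interviews needed: n₀ = 1.96² × 0.2400 / 0.038² ≈ 638.49 → 639.
At an 85% response rate, contacts needed = 639 / 0.85 ≈ 751.76 → 752.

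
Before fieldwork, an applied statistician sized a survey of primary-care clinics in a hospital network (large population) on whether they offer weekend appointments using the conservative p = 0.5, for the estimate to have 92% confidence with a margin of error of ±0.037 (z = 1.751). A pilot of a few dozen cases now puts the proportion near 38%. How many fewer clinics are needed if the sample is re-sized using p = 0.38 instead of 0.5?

32

Conservative (p = 0.5): n = 1.751² × 0.25 / 0.037² ≈ 559.90 → 560.
Using p = 0.38: p(1−p) = 0.2356, so n = 1.751² × 0.2356 / 0.037² ≈ 527.65 → 528.
Reduction: 560 − 528 = 32.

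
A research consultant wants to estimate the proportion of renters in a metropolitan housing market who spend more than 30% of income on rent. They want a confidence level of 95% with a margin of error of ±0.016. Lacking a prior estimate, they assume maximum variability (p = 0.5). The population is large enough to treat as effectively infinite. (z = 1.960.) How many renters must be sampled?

With p = 0.5, p(1−p) = 0.25.
n = z²·p(1−p)/E² = 1.960² × 0.2500 / 0.016² = 3.8416 × 0.2500 / 0.000256 ≈ 3751.56.
Rounding up gives n = 3752.

3752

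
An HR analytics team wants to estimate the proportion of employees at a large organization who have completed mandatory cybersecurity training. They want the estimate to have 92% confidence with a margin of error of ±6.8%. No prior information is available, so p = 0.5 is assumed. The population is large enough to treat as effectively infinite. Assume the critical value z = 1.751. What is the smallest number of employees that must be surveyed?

166

With p = 0.5, p(1−p) = 0.25.
n = z²·p(1−p)/E² = 1.751² × 0.2500 / 0.068² = 3.0660 × 0.2500 / 0.004624 ≈ 165.77.
Rounding up gives n = 166.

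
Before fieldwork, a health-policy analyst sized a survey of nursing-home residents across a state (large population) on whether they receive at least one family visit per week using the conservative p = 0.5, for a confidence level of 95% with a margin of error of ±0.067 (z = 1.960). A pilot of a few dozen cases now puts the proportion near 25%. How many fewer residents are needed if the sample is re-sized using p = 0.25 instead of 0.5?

Conservative (p = 0.5): n = 1.960² × 0.25 / 0.067² ≈ 213.95 → 214.
Using p = 0.25: p(1−p) = 0.1875, so n = 1.960² × 0.1875 / 0.067² ≈ 160.46 → 161.
Reduction: 214 − 161 = 53.

53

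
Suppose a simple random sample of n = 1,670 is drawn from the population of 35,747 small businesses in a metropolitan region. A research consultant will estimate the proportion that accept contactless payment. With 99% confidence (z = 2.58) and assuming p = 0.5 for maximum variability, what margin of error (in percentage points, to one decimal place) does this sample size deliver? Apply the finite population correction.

3.1

Finite-population factor: (N−n)/(N−1) = (35747−1670)/(35747−1) = 0.9533.
SE(p̂) = √[p(1−p)/n · (N−n)/(N−1)] = √[0.2500/1670 × 0.9533] = 0.01195.
E = z × SE = 2.58 × 0.01195 = 0.03082 ≈ 3.1 percentage points.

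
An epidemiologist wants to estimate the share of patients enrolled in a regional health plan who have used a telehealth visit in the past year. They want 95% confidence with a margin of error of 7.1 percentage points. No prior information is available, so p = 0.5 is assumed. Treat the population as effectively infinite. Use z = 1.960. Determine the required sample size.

With p = 0.5, p(1−p) = 0.25.
n = z²·p(1−p)/E² = 1.960² × 0.2500 / 0.071² = 3.8416 × 0.2500 / 0.005041 ≈ 190.52.
Rounding up gives n = 191.

191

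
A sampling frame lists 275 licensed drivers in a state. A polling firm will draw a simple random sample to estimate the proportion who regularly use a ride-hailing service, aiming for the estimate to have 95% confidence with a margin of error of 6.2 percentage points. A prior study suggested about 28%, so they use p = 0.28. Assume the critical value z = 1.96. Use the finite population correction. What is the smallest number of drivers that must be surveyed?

Unadjusted: n₀ = 1.96² × 0.28 × 0.72 / 0.062² ≈ 201.47, so n₀ = 202.
Finite population correction with N = 275: n = n₀ / (1 + (n₀−1)/N) = 202 / (1 + 201/275) = 202 / 1.7309 ≈ 116.70.
Rounding up, n = 117.

117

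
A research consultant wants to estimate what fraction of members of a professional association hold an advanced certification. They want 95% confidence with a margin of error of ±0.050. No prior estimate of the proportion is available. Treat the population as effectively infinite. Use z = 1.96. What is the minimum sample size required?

385

With no prior estimate, use p = 0.5, giving p(1−p) = 0.25.
n = z²·p(1−p)/E² = 1.96² × 0.2500 / 0.050² = 3.8416 × 0.2500 / 0.002500 ≈ 384.16.
Rounding up gives n = 385.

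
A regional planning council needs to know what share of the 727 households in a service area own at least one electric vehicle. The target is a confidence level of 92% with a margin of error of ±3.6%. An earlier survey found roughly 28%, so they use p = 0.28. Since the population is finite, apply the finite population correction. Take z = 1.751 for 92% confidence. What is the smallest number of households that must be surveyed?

289

Unadjusted: n₀ = 1.751² × 0.28 × 0.72 / 0.036² ≈ 476.93, so n₀ = 477.
Finite population correction with N = 727: n = n₀ / (1 + (n₀−1)/N) = 477 / (1 + 476/727) = 477 / 1.6547 ≈ 288.26.
Rounding up, n = 289.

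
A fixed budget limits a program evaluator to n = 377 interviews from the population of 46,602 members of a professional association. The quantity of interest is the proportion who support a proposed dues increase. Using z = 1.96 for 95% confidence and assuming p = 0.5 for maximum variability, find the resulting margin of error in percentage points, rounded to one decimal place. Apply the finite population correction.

5.0

Finite-population factor: (N−n)/(N−1) = (46602−377)/(46602−1) = 0.9919.
SE(p̂) = √[p(1−p)/n · (N−n)/(N−1)] = √[0.2500/377 × 0.9919] = 0.02565.
E = z × SE = 1.96 × 0.02565 = 0.05027 ≈ 5.0 percentage points.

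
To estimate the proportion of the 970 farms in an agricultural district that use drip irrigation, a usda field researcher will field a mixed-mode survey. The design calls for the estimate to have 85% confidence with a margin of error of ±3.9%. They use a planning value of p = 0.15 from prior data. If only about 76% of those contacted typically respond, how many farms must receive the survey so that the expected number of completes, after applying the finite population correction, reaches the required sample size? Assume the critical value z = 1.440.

195

Completed interviews needed (unadjusted): n₀ = 1.440² × 0.1275 / 0.039² ≈ 173.82 → 174.
FPC for N = 970: n = 174 / (1 + 173/970) = 174 / 1.1784 ≈ 147.66 → 148.
At a 76% response rate, contacts needed = 148 / 0.76 ≈ 194.74 → 195.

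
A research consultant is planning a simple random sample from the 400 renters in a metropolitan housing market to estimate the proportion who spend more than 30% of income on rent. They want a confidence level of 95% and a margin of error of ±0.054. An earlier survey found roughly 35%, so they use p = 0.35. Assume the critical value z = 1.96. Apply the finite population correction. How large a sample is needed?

Unadjusted: n₀ = 1.96² × 0.35 × 0.65 / 0.054² ≈ 299.71, so n₀ = 300.
Finite population correction with N = 400: n = n₀ / (1 + (n₀−1)/N) = 300 / (1 + 299/400) = 300 / 1.7475 ≈ 171.67.
Rounding up, n = 172.

172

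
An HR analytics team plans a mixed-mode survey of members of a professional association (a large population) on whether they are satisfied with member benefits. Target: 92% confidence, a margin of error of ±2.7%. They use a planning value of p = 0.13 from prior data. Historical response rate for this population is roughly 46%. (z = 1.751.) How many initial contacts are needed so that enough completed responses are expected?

1035

Completed interviews needed: n₀ = 1.751² × 0.1131 / 0.027² ≈ 475.67 → 476.
At a 46% response rate, contacts needed = 476 / 0.46 ≈ 1034.78 → 1035.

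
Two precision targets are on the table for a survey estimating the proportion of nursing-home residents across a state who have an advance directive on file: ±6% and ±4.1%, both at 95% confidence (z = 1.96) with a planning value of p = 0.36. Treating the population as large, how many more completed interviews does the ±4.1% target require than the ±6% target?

At ±6%: n = 1.96² × 0.2304 / 0.060² ≈ 245.86 → 246.
At ±4.1%: n = 1.96² × 0.2304 / 0.041² ≈ 526.53 → 527.
Additional respondents: 527 − 246 = 281.

281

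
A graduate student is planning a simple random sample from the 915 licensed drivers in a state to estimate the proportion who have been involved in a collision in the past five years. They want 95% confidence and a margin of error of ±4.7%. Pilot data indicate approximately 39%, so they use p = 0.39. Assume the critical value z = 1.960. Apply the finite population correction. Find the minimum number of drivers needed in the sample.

286

Unadjusted: n₀ = 1.960² × 0.39 × 0.61 / 0.047² ≈ 413.72, so n₀ = 414.
Finite population correction with N = 915: n = n₀ / (1 + (n₀−1)/N) = 414 / (1 + 413/915) = 414 / 1.4514 ≈ 285.25.
Rounding up, n = 286.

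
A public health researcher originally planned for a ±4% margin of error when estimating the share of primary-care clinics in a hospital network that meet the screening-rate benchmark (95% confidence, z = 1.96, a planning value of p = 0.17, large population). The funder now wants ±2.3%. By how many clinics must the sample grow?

At ±4%: n = 1.96² × 0.1411 / 0.040² ≈ 338.78 → 339.
At ±2.3%: n = 1.96² × 0.1411 / 0.023² ≈ 1024.67 → 1025.
Additional respondents: 1025 − 339 = 686.

686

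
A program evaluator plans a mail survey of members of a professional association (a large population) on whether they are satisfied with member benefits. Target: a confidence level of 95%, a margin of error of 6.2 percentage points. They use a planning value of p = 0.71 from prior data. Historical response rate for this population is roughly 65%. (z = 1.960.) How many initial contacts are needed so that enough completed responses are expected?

317

Completed interviews needed: n₀ = 1.960² × 0.2059 / 0.062² ≈ 205.77 → 206.
At a 65% response rate, contacts needed = 206 / 0.65 ≈ 316.92 → 317.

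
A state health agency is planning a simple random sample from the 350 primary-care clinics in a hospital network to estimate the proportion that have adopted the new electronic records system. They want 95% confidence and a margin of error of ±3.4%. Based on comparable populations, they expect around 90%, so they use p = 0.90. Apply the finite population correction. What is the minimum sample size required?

For 95% confidence, z = 1.960.
Unadjusted: n₀ = 1.960² × 0.90 × 0.10 / 0.034² ≈ 299.09, so n₀ = 300.
Finite population correction with N = 350: n = n₀ / (1 + (n₀−1)/N) = 300 / (1 + 299/350) = 300 / 1.8543 ≈ 161.79.
Rounding up, n = 162.

162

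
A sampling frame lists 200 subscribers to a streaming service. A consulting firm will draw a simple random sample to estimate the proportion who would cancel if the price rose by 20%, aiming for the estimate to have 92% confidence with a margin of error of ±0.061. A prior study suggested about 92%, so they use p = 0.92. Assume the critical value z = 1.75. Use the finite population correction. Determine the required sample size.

Unadjusted: n₀ = 1.75² × 0.92 × 0.08 / 0.061² ≈ 60.58, so n₀ = 61.
Finite population correction with N = 200: n = n₀ / (1 + (n₀−1)/N) = 61 / (1 + 60/200) = 61 / 1.3000 ≈ 46.92.
Rounding up, n = 47.

47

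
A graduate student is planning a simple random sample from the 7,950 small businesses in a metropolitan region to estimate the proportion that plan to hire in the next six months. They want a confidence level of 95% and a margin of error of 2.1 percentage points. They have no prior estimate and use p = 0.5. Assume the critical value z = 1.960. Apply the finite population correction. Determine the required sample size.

Unadjusted: n₀ = 1.960² × 0.50 × 0.50 / 0.021² ≈ 2177.78, so n₀ = 2178.
Finite population correction with N = 7,950: n = n₀ / (1 + (n₀−1)/N) = 2178 / (1 + 2177/7950) = 2178 / 1.2738 ≈ 1709.80.
Rounding up, n = 1710.

1710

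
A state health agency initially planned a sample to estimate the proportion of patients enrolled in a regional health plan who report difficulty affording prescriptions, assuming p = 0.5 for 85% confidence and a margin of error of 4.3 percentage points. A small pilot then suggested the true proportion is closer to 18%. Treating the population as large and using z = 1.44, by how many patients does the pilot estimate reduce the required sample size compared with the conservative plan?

115

Conservative (p = 0.5): n = 1.44² × 0.25 / 0.043² ≈ 280.37 → 281.
Using p = 0.18: p(1−p) = 0.1476, so n = 1.44² × 0.1476 / 0.043² ≈ 165.53 → 166.
Reduction: 281 − 166 = 115.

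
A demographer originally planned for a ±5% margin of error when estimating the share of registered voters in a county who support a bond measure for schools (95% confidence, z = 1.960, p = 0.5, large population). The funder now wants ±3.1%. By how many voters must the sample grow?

At ±5%: n = 1.960² × 0.2500 / 0.050² ≈ 384.16 → 385.
At ±3.1%: n = 1.960² × 0.2500 / 0.031² ≈ 999.38 → 1000.
Additional respondents: 1000 − 385 = 615.

615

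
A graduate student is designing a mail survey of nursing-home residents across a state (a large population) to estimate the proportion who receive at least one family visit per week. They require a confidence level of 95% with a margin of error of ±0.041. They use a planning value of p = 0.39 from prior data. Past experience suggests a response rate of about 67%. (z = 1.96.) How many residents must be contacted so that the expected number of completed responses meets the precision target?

812

Completed interviews needed: n₀ = 1.96² × 0.2379 / 0.041² ≈ 543.67 → 544.
At a 67% response rate, contacts needed = 544 / 0.67 ≈ 811.94 → 812.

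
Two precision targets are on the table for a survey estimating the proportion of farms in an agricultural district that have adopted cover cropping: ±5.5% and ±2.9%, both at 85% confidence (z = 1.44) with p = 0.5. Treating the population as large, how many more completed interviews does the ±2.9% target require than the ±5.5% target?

At ±5.5%: n = 1.44² × 0.2500 / 0.055² ≈ 171.37 → 172.
At ±2.9%: n = 1.44² × 0.2500 / 0.029² ≈ 616.41 → 617.
Additional respondents: 617 − 172 = 445.

445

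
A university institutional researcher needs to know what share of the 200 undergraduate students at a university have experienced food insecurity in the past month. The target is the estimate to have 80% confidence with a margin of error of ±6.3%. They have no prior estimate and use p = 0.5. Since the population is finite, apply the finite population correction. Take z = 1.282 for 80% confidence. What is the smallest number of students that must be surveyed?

69

Unadjusted: n₀ = 1.282² × 0.50 × 0.50 / 0.063² ≈ 103.52, so n₀ = 104.
Finite population correction with N = 200: n = n₀ / (1 + (n₀−1)/N) = 104 / (1 + 103/200) = 104 / 1.5150 ≈ 68.65.
Rounding up, n = 69.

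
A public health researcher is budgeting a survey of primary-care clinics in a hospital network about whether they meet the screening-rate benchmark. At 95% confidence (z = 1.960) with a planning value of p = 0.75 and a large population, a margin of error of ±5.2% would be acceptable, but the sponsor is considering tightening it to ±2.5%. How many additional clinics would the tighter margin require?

886

At ±5.2%: n = 1.960² × 0.1875 / 0.052² ≈ 266.38 → 267.
At ±2.5%: n = 1.960² × 0.1875 / 0.025² ≈ 1152.48 → 1153.
Additional respondents: 1153 − 267 = 886.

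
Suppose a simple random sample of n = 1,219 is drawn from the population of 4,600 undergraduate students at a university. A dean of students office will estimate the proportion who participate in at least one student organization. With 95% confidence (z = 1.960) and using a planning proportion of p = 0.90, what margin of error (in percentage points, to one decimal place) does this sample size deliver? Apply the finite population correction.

Finite-population factor: (N−n)/(N−1) = (4600−1219)/(4600−1) = 0.7352.
SE(p̂) = √[p(1−p)/n · (N−n)/(N−1)] = √[0.0900/1219 × 0.7352] = 0.00737.
E = z × SE = 1.960 × 0.00737 = 0.01444 ≈ 1.4 percentage points.

1.4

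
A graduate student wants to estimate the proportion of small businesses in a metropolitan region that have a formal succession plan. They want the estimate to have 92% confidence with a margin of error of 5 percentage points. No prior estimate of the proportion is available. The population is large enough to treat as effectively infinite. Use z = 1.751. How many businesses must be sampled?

307

With no prior estimate, use p = 0.5, giving p(1−p) = 0.25.
n = z²·p(1−p)/E² = 1.751² × 0.2500 / 0.050² = 3.0660 × 0.2500 / 0.002500 ≈ 306.60.
Rounding up gives n = 307.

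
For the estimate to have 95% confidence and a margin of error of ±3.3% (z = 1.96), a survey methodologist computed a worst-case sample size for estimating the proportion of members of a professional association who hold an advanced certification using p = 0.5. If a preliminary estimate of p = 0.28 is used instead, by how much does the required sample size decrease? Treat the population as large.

Conservative (p = 0.5): n = 1.96² × 0.25 / 0.033² ≈ 881.91 → 882.
Using p = 0.28: p(1−p) = 0.2016, so n = 1.96² × 0.2016 / 0.033² ≈ 711.17 → 712.
Reduction: 882 − 712 = 170.

170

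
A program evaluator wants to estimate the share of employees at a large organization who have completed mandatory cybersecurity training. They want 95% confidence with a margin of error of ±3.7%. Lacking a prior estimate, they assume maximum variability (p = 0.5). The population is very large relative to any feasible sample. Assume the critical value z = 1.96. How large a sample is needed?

With p = 0.5, p(1−p) = 0.25.
n = z²·p(1−p)/E² = 1.96² × 0.2500 / 0.037² = 3.8416 × 0.2500 / 0.001369 ≈ 701.53.
Rounding up gives n = 702.

702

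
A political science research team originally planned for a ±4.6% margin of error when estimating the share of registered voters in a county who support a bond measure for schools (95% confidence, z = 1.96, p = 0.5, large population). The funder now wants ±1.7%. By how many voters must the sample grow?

At ±4.6%: n = 1.96² × 0.2500 / 0.046² ≈ 453.88 → 454.
At ±1.7%: n = 1.96² × 0.2500 / 0.017² ≈ 3323.18 → 3324.
Additional respondents: 3324 − 454 = 2870.

2870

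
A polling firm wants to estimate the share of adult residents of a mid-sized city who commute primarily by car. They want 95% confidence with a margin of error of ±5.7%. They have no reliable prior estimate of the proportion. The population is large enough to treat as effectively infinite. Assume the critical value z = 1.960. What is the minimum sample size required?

With no prior estimate, use p = 0.5, giving p(1−p) = 0.25.
n = z²·p(1−p)/E² = 1.960² × 0.2500 / 0.057² = 3.8416 × 0.2500 / 0.003249 ≈ 295.60.
Rounding up gives n = 296.

296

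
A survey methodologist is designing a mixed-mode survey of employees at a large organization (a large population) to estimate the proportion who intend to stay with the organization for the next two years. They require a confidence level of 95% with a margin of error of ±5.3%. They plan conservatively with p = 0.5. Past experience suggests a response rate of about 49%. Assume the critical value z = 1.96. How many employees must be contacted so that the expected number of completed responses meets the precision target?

Completed interviews needed: n₀ = 1.96² × 0.2500 / 0.053² ≈ 341.90 → 342.
At a 49% response rate, contacts needed = 342 / 0.49 ≈ 697.96 → 698.

698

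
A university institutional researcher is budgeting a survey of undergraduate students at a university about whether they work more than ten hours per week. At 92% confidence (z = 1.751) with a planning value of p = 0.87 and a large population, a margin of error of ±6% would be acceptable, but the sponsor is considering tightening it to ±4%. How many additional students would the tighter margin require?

120

At ±6%: n = 1.751² × 0.1131 / 0.060² ≈ 96.32 → 97.
At ±4%: n = 1.751² × 0.1131 / 0.040² ≈ 216.73 → 217.
Additional respondents: 217 − 97 = 120.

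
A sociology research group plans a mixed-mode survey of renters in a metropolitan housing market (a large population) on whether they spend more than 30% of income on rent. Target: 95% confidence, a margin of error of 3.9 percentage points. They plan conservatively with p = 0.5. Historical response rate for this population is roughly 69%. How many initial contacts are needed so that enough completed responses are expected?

916

For 95% confidence, z = 1.960.
Completed interviews needed: n₀ = 1.960² × 0.2500 / 0.039² ≈ 631.43 → 632.
At a 69% response rate, contacts needed = 632 / 0.69 ≈ 915.94 → 916.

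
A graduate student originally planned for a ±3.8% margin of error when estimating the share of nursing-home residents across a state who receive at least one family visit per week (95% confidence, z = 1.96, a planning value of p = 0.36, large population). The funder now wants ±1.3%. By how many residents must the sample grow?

At ±3.8%: n = 1.96² × 0.2304 / 0.038² ≈ 612.95 → 613.
At ±1.3%: n = 1.96² × 0.2304 / 0.013² ≈ 5237.31 → 5238.
Additional respondents: 5238 − 613 = 4625.

4625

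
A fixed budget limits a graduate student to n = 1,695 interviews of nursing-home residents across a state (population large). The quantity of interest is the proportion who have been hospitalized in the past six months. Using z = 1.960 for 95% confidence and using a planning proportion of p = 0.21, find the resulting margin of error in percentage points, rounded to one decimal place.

SE(p̂) = √[p(1−p)/n] = √[0.1659/1695] = 0.00989.
E = z × SE = 1.960 × 0.00989 = 0.01939, or 1.9 percentage points.

1.9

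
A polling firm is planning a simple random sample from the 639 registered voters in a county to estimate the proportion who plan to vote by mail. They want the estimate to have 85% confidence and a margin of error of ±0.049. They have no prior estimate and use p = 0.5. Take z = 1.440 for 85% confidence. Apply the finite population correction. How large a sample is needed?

162

Unadjusted: n₀ = 1.440² × 0.50 × 0.50 / 0.049² ≈ 215.91, so n₀ = 216.
Finite population correction with N = 639: n = n₀ / (1 + (n₀−1)/N) = 216 / (1 + 215/639) = 216 / 1.3365 ≈ 161.62.
Rounding up, n = 162.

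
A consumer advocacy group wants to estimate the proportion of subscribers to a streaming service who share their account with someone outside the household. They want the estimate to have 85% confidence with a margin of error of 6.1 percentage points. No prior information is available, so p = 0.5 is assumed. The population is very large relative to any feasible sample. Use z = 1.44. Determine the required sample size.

With p = 0.5, p(1−p) = 0.25.
n = z²·p(1−p)/E² = 1.44² × 0.2500 / 0.061² = 2.0736 × 0.2500 / 0.003721 ≈ 139.32.
Rounding up gives n = 140.

140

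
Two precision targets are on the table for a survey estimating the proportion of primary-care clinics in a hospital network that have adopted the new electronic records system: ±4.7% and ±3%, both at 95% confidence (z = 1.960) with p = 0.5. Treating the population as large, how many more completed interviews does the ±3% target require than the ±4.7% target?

At ±4.7%: n = 1.960² × 0.2500 / 0.047² ≈ 434.77 → 435.
At ±3%: n = 1.960² × 0.2500 / 0.030² ≈ 1067.11 → 1068.
Additional respondents: 1068 − 435 = 633.

633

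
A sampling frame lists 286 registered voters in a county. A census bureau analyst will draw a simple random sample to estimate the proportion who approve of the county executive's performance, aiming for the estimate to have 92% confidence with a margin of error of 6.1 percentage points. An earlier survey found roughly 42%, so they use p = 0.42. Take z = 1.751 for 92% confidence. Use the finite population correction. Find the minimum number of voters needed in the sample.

Unadjusted: n₀ = 1.751² × 0.42 × 0.58 / 0.061² ≈ 200.72, so n₀ = 201.
Finite population correction with N = 286: n = n₀ / (1 + (n₀−1)/N) = 201 / (1 + 200/286) = 201 / 1.6993 ≈ 118.28.
Rounding up, n = 119.

119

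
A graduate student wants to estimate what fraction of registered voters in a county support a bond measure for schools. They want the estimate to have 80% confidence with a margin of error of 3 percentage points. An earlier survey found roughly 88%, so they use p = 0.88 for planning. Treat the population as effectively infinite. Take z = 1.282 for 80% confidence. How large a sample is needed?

With p = 0.88, p(1−p) = 0.1056.
n = z²·p(1−p)/E² = 1.282² × 0.1056 / 0.030² = 1.6435 × 0.1056 / 0.000900 ≈ 192.84.
Rounding up gives n = 193.

193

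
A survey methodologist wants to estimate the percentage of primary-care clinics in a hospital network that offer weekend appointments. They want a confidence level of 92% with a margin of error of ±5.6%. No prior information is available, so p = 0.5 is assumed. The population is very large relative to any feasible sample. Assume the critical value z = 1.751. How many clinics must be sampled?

245

With p = 0.5, p(1−p) = 0.25.
n = z²·p(1−p)/E² = 1.751² × 0.2500 / 0.056² = 3.0660 × 0.2500 / 0.003136 ≈ 244.42.
Rounding up gives n = 245.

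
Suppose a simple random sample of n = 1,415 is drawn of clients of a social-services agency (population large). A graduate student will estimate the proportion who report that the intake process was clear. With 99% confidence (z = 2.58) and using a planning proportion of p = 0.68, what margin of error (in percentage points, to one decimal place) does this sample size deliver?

SE(p̂) = √[p(1−p)/n] = √[0.2176/1415] = 0.01240.
E = z × SE = 2.58 × 0.01240 = 0.03199, or 3.2 percentage points.

3.2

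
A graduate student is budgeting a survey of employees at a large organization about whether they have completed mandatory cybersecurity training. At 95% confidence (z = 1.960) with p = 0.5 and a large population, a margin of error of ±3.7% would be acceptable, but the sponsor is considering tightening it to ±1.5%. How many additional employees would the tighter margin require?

At ±3.7%: n = 1.960² × 0.2500 / 0.037² ≈ 701.53 → 702.
At ±1.5%: n = 1.960² × 0.2500 / 0.015² ≈ 4268.44 → 4269.
Additional respondents: 4269 − 702 = 3567.

3567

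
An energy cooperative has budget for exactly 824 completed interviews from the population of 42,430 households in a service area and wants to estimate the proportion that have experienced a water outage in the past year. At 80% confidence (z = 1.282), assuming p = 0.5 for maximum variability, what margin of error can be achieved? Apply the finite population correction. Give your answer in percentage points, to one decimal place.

2.2

Finite-population factor: (N−n)/(N−1) = (42430−824)/(42430−1) = 0.9806.
SE(p̂) = √[p(1−p)/n · (N−n)/(N−1)] = √[0.2500/824 × 0.9806] = 0.01725.
E = z × SE = 1.282 × 0.01725 = 0.02211 ≈ 2.2 percentage points.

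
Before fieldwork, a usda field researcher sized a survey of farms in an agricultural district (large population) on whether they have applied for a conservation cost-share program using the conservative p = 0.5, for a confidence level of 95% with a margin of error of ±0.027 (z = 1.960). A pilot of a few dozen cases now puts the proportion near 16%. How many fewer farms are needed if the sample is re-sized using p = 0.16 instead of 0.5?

Conservative (p = 0.5): n = 1.960² × 0.25 / 0.027² ≈ 1317.42 → 1318.
Using p = 0.16: p(1−p) = 0.1344, so n = 1.960² × 0.1344 / 0.027² ≈ 708.25 → 709.
Reduction: 1318 − 709 = 609.

609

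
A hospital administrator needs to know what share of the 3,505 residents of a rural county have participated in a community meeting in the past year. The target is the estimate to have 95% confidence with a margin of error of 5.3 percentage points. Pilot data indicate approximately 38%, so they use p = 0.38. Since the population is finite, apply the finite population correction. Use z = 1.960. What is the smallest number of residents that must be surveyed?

Unadjusted: n₀ = 1.960² × 0.38 × 0.62 / 0.053² ≈ 322.21, so n₀ = 323.
Finite population correction with N = 3,505: n = n₀ / (1 + (n₀−1)/N) = 323 / (1 + 322/3505) = 323 / 1.0919 ≈ 295.82.
Rounding up, n = 296.

296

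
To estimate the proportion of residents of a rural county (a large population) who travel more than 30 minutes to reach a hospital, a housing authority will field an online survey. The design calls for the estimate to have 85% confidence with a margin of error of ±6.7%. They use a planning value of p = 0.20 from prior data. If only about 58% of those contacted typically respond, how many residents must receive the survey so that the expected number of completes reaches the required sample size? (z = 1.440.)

Completed interviews needed: n₀ = 1.440² × 0.1600 / 0.067² ≈ 73.91 → 74.
At a 58% response rate, contacts needed = 74 / 0.58 ≈ 127.59 → 128.

128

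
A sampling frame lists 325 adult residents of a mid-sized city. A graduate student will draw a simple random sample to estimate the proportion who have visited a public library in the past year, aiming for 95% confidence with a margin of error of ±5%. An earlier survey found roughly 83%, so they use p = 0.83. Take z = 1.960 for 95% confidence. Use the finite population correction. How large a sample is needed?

131

Unadjusted: n₀ = 1.960² × 0.83 × 0.17 / 0.050² ≈ 216.82, so n₀ = 217.
Finite population correction with N = 325: n = n₀ / (1 + (n₀−1)/N) = 217 / (1 + 216/325) = 217 / 1.6646 ≈ 130.36.
Rounding up, n = 131.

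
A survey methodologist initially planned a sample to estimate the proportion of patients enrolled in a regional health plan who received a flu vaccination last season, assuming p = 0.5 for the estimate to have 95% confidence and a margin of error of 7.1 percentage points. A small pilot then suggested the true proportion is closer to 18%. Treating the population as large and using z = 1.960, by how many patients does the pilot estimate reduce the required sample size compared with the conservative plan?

78

Conservative (p = 0.5): n = 1.960² × 0.25 / 0.071² ≈ 190.52 → 191.
Using p = 0.18: p(1−p) = 0.1476, so n = 1.960² × 0.1476 / 0.071² ≈ 112.48 → 113.
Reduction: 191 − 113 = 78.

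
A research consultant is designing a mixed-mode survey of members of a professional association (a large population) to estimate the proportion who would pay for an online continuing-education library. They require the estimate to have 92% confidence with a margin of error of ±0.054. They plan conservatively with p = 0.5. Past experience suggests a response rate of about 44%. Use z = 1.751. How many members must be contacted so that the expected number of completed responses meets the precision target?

Completed interviews needed: n₀ = 1.751² × 0.2500 / 0.054² ≈ 262.86 → 263.
At a 44% response rate, contacts needed = 263 / 0.44 ≈ 597.73 → 598.

598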